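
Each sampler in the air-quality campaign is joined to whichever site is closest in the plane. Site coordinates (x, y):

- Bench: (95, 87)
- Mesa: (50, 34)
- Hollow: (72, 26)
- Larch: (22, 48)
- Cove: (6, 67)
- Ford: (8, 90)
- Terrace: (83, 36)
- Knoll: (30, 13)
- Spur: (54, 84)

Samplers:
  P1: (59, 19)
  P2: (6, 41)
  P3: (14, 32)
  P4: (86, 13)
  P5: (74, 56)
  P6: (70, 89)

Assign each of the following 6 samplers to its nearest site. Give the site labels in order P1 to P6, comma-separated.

P1 → Hollow (d²=218.00)
P2 → Larch (d²=305.00)
P3 → Larch (d²=320.00)
P4 → Hollow (d²=365.00)
P5 → Terrace (d²=481.00)
P6 → Spur (d²=281.00)

Hollow, Larch, Larch, Hollow, Terrace, Spur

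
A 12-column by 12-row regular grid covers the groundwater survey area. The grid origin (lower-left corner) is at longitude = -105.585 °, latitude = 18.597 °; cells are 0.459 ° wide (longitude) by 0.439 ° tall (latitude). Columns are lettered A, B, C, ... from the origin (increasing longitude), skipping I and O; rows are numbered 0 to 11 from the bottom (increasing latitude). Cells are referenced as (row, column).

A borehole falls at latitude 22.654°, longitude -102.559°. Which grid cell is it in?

Column index: ⌊(-102.559 − -105.585) / 0.459⌋ = ⌊6.593⌋ = 6 → column G
Row offset from origin: ⌊(22.654 − 18.597) / 0.439⌋ = ⌊9.241⌋ = 9 → row 9

(9, G)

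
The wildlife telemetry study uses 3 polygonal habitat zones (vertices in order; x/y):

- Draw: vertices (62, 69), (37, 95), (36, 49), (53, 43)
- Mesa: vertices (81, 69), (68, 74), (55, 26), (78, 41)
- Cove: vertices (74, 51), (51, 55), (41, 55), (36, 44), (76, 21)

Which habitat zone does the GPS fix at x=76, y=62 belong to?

Mesa

Cast a ray rightward from (76, 62). For each polygon, the edges (by vertex number in listed order) whose endpoints lie on opposite sides of y = 62, where each meets that height, and whether that is right or left of the point:
Draw: 2–3 at x≈36.3 (left), 4–1 at x≈59.6 (left) → 0 crossings.
Mesa: 2–3 at x≈64.8 (left), 4–1 at x≈80.2 (right) → 1 crossing.
Cove: no edge straddles that height → 0 crossings.
Only Mesa has an odd count, so the point is inside Mesa.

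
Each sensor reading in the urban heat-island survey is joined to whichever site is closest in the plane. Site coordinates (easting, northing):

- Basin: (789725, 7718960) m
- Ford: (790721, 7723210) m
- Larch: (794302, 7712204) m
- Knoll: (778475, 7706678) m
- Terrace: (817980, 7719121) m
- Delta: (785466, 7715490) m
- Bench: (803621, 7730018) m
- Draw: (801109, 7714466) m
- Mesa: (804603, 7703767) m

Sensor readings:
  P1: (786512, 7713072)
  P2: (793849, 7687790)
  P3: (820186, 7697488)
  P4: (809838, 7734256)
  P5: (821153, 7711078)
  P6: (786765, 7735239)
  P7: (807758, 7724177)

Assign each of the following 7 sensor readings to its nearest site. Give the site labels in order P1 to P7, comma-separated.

P1 → Delta (d²=6940840.00)
P2 → Mesa (d²=370913045.00)
P3 → Mesa (d²=282255730.00)
P4 → Bench (d²=56611733.00)
P5 → Terrace (d²=74757778.00)
P6 → Ford (d²=160346777.00)
P7 → Bench (d²=51232050.00)

Delta, Mesa, Mesa, Bench, Terrace, Ford, Bench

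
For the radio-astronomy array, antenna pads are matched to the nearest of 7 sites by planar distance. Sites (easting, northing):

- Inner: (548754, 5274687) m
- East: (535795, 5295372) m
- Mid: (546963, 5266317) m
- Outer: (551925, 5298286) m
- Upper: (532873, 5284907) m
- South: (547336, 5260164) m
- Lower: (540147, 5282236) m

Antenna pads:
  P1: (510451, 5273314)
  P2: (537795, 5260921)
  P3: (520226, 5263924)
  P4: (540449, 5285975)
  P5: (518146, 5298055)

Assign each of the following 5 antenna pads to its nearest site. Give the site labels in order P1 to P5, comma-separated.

P1 → Upper (d²=637143733.00)
P2 → South (d²=91603730.00)
P3 → Upper (d²=600232898.00)
P4 → Lower (d²=14071325.00)
P5 → East (d²=318685690.00)

Upper, South, Upper, Lower, East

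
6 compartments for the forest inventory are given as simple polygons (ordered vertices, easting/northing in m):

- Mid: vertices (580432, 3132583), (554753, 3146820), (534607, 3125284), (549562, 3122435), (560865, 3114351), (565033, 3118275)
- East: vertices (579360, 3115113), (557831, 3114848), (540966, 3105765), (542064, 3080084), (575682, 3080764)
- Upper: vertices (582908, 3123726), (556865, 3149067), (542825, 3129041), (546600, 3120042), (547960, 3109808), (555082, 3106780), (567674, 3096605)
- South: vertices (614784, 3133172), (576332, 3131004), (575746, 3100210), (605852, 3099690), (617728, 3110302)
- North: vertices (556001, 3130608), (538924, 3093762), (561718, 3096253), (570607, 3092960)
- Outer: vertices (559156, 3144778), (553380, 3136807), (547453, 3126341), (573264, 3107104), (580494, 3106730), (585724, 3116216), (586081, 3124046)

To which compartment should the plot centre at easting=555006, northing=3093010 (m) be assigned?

East

Cast a ray rightward from (555006, 3093010). For each polygon, the edges (by vertex number in listed order) whose endpoints lie on opposite sides of northing = 3093010, where each meets that height, and whether that is right or left of the point:
Mid: no edge straddles that height → 0 crossings.
East: 3–4 at easting≈541511.3 (left), 5–1 at easting≈576993.3 (right) → 1 crossing.
Upper: no edge straddles that height → 0 crossings.
South: no edge straddles that height → 0 crossings.
North: 3–4 at easting≈570472.0 (right), 4–1 at easting≈570587.6 (right) → 2 crossings.
Outer: no edge straddles that height → 0 crossings.
Only East has an odd count, so the point is inside East.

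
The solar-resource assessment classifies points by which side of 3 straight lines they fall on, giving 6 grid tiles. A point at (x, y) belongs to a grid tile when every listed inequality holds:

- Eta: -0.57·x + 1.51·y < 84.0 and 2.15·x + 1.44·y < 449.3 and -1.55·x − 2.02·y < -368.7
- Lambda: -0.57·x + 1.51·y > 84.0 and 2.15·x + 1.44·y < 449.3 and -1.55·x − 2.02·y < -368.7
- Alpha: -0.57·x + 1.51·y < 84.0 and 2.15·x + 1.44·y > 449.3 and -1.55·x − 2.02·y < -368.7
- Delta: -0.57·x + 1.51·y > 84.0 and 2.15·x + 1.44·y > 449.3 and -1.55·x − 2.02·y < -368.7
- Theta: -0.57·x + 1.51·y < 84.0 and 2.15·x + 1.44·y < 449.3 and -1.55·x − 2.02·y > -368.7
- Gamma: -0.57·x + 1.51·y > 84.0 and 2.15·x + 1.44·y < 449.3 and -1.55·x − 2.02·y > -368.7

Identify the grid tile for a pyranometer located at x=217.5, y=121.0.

-0.57·217.5 + 1.51·121.0 = 58.735, which is < 84.0
2.15·217.5 + 1.44·121.0 = 641.865, which is > 449.3
-1.55·217.5 − 2.02·121.0 = -581.545, which is < -368.7
This sign pattern matches Alpha.

Alpha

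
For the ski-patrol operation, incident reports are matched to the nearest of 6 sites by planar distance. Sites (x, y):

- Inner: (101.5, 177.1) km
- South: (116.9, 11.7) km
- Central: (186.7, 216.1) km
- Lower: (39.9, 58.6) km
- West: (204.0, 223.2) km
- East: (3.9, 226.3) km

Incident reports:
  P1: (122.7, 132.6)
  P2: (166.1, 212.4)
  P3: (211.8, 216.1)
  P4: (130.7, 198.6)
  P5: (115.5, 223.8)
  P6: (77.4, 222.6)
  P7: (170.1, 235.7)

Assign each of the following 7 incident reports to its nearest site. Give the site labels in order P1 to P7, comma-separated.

P1 → Inner (d²=2429.69)
P2 → Central (d²=438.05)
P3 → West (d²=111.25)
P4 → Inner (d²=1314.89)
P5 → Inner (d²=2376.89)
P6 → Inner (d²=2651.06)
P7 → Central (d²=659.72)

Inner, Central, West, Inner, Inner, Inner, Central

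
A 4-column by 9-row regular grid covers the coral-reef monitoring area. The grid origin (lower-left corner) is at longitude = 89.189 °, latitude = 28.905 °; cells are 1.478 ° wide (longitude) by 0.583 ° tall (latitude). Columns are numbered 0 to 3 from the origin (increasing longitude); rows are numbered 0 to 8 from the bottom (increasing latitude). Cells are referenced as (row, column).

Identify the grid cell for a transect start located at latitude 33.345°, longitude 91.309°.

Column index: ⌊(91.309 − 89.189) / 1.478⌋ = ⌊1.434⌋ = 1
Row offset from origin: ⌊(33.345 − 28.905) / 0.583⌋ = ⌊7.616⌋ = 7 → row 7

(7, 1)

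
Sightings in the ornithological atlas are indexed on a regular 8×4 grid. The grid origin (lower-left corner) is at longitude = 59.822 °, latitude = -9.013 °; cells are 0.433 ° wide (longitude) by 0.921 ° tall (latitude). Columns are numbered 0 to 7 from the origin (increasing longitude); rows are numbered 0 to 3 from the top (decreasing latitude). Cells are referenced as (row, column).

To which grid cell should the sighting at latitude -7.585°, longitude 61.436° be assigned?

(2, 3)

Column index: ⌊(61.436 − 59.822) / 0.433⌋ = ⌊3.727⌋ = 3
Row offset from origin: ⌊(-7.585 − -9.013) / 0.921⌋ = ⌊1.550⌋ = 1 → row 2 (counted from top)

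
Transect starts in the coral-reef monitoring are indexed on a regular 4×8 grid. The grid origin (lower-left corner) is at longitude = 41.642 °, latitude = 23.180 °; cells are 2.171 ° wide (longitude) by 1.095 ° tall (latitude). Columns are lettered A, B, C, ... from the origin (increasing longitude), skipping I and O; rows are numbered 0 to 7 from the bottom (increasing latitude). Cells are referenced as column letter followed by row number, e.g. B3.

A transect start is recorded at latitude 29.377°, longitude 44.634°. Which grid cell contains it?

B5

Column index: ⌊(44.634 − 41.642) / 2.171⌋ = ⌊1.378⌋ = 1 → column B
Row offset from origin: ⌊(29.377 − 23.180) / 1.095⌋ = ⌊5.659⌋ = 5 → row 5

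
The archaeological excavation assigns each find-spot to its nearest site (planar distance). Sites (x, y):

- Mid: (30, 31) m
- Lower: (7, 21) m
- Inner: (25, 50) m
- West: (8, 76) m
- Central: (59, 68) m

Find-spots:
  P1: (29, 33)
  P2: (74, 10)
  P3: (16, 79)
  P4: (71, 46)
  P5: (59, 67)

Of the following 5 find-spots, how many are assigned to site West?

P1 → Mid
P2 → Mid
P3 → West
P4 → Central
P5 → Central
1 of the 5 goes to West.

1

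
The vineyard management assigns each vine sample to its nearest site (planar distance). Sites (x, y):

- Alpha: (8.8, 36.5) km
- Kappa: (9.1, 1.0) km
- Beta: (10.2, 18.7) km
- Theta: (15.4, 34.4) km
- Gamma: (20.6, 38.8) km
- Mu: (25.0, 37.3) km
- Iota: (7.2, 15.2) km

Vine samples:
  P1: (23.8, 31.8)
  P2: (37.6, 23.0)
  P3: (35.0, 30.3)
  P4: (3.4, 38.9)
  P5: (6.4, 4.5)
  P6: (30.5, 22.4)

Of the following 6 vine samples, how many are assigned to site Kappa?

1

P1 → Mu
P2 → Mu
P3 → Mu
P4 → Alpha
P5 → Kappa
P6 → Mu
1 of the 6 goes to Kappa.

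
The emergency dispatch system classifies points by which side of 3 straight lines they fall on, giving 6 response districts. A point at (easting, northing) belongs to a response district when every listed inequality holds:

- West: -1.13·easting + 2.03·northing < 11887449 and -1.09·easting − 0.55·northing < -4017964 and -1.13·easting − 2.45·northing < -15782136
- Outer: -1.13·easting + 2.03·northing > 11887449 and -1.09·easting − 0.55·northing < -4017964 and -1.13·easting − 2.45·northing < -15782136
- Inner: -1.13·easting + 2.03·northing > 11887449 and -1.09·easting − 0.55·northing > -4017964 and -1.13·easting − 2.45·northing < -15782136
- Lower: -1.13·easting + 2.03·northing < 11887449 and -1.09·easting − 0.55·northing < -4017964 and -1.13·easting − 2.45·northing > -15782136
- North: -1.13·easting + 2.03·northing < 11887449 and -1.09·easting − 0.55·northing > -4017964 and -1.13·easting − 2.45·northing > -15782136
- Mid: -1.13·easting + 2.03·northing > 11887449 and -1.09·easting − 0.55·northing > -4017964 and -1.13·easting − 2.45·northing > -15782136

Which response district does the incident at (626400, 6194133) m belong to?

-1.13·626400 + 2.03·6194133 = 11866257.990, which is < 11887449
-1.09·626400 − 0.55·6194133 = -4089549.150, which is < -4017964
-1.13·626400 − 2.45·6194133 = -15883457.850, which is < -15782136
This sign pattern matches West.

West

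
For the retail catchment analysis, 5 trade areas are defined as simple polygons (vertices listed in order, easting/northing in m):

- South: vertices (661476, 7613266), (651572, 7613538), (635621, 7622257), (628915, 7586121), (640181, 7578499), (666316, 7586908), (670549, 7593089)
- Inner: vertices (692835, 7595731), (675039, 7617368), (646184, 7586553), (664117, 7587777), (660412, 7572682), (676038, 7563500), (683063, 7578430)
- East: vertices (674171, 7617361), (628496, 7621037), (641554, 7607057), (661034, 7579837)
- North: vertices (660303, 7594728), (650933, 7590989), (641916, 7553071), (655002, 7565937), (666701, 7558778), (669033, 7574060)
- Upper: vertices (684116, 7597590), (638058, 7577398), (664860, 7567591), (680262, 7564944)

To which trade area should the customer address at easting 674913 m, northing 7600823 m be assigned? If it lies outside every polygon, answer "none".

Cast a ray rightward from (674913, 7600823). For each polygon, the edges (by vertex number in listed order) whose endpoints lie on opposite sides of northing = 7600823, where each meets that height, and whether that is right or left of the point:
South: 3–4 at easting≈631643.3 (left), 7–1 at easting≈667071.2 (left) → 0 crossings.
Inner: 1–2 at easting≈688646.9 (right), 2–3 at easting≈659546.4 (left) → 1 crossing.
East: 3–4 at easting≈646015.4 (left), 4–1 at easting≈668381.1 (left) → 0 crossings.
North: no edge straddles that height → 0 crossings.
Upper: no edge straddles that height → 0 crossings.
Only Inner has an odd count, so the point is inside Inner.

Inner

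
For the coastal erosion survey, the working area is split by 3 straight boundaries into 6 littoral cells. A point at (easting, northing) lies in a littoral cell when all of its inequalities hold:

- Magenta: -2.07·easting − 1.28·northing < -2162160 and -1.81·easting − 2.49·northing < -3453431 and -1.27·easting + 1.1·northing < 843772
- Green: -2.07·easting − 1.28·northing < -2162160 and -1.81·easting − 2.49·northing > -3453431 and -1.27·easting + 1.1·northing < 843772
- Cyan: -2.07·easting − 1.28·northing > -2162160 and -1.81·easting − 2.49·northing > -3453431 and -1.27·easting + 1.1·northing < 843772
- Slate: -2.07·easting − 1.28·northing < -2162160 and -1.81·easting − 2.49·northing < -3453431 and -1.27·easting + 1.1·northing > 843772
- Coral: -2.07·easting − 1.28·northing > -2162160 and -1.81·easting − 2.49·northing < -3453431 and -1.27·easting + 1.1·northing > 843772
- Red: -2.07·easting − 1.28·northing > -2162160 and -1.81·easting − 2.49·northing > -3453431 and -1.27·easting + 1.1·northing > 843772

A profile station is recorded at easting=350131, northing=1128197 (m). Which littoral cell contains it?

-2.07·350131 − 1.28·1128197 = -2168863.330, which is < -2162160
-1.81·350131 − 2.49·1128197 = -3442947.640, which is > -3453431
-1.27·350131 + 1.1·1128197 = 796350.330, which is < 843772
This sign pattern matches Green.

Green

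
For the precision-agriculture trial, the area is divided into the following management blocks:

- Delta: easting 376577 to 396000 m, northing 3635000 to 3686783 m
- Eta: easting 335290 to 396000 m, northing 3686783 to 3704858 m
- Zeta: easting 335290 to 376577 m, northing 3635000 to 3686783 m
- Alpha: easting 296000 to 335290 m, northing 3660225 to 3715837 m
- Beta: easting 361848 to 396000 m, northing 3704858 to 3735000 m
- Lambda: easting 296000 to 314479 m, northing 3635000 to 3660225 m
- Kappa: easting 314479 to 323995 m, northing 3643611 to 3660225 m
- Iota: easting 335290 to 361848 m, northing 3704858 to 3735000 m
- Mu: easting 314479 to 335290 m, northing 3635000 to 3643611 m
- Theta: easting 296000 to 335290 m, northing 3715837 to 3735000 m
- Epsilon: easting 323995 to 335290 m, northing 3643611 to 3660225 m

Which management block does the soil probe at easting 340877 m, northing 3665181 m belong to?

Zeta

The point has easting = 340877 and northing = 3665181.
Only Zeta satisfies 335290 ≤ easting ≤ 376577 and 3635000 ≤ northing ≤ 3686783.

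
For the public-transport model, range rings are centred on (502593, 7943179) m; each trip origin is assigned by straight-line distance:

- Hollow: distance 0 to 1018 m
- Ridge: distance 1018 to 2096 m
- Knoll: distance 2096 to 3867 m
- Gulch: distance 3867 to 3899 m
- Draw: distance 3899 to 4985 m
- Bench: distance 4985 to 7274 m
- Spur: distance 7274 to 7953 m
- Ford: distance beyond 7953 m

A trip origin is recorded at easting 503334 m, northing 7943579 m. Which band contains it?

Hollow

Distance = √((503334−502593)² + (7943579−7943179)²) = √(549081.000 + 160000.000) = 842.069 m.
0 ≤ 842.069 < 1018 → Hollow.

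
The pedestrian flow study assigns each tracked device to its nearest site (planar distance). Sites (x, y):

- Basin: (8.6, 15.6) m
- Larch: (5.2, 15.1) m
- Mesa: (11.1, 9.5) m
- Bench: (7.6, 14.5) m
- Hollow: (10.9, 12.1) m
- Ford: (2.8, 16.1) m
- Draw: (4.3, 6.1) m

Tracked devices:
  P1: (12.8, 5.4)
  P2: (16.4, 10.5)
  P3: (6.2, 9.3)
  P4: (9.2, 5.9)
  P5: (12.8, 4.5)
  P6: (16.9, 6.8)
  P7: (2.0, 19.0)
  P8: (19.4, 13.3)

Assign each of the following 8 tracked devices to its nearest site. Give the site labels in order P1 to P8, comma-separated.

P1 → Mesa (d²=19.70)
P2 → Mesa (d²=29.09)
P3 → Draw (d²=13.85)
P4 → Mesa (d²=16.57)
P5 → Mesa (d²=27.89)
P6 → Mesa (d²=40.93)
P7 → Ford (d²=9.05)
P8 → Hollow (d²=73.69)

Mesa, Mesa, Draw, Mesa, Mesa, Mesa, Ford, Hollow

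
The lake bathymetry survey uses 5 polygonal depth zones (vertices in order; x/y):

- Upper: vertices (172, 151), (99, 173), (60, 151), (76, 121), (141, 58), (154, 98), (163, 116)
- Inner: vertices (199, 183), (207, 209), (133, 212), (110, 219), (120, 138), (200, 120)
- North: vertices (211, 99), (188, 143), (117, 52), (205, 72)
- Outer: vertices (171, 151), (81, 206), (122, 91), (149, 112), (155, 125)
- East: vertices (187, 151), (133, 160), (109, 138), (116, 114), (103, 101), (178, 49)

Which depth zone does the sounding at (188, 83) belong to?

North

Cast a ray rightward from (188, 83). For each polygon, the edges (by vertex number in listed order) whose endpoints lie on opposite sides of y = 83, where each meets that height, and whether that is right or left of the point:
Upper: 4–5 at x≈115.2 (left), 5–6 at x≈149.1 (left) → 0 crossings.
Inner: no edge straddles that height → 0 crossings.
North: 2–3 at x≈141.2 (left), 4–1 at x≈207.4 (right) → 1 crossing.
Outer: no edge straddles that height → 0 crossings.
East: 5–6 at x≈129.0 (left), 6–1 at x≈181.0 (left) → 0 crossings.
Only North has an odd count, so the point is inside North.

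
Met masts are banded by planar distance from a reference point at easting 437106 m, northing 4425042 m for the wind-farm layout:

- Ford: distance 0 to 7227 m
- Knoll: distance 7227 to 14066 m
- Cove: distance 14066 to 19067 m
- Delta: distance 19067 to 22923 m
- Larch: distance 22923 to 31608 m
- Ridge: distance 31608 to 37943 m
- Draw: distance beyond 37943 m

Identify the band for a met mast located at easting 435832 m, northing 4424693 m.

Distance = √((435832−437106)² + (4424693−4425042)²) = √(1623076.000 + 121801.000) = 1320.938 m.
0 ≤ 1320.938 < 7227 → Ford.

Ford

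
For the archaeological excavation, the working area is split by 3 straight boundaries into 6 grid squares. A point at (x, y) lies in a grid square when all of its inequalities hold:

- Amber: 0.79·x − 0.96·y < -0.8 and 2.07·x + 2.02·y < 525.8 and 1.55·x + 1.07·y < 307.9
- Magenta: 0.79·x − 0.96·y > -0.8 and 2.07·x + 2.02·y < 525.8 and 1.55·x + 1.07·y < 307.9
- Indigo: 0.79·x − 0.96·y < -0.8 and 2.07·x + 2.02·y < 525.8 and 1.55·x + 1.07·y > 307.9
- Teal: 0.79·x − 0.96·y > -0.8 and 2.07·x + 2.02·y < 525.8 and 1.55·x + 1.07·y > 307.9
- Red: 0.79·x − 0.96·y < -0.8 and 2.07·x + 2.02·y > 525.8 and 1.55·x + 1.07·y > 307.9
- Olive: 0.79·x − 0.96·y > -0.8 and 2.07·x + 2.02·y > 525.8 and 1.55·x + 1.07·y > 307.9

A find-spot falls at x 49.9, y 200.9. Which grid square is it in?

Amber

0.79·49.9 − 0.96·200.9 = -153.443, which is < -0.8
2.07·49.9 + 2.02·200.9 = 509.111, which is < 525.8
1.55·49.9 + 1.07·200.9 = 292.308, which is < 307.9
This sign pattern matches Amber.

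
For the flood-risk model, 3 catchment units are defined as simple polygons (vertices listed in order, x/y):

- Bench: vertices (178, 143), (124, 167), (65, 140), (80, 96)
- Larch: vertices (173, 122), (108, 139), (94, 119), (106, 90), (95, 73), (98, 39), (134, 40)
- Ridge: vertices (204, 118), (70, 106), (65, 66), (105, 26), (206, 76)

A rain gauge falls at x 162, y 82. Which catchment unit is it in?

Ridge

Cast a ray rightward from (162, 82). For each polygon, the edges (by vertex number in listed order) whose endpoints lie on opposite sides of y = 82, where each meets that height, and whether that is right or left of the point:
Bench: no edge straddles that height → 0 crossings.
Larch: 4–5 at x≈100.8 (left), 7–1 at x≈154.0 (left) → 0 crossings.
Ridge: 2–3 at x≈67.0 (left), 5–1 at x≈205.7 (right) → 1 crossing.
Only Ridge has an odd count, so the point is inside Ridge.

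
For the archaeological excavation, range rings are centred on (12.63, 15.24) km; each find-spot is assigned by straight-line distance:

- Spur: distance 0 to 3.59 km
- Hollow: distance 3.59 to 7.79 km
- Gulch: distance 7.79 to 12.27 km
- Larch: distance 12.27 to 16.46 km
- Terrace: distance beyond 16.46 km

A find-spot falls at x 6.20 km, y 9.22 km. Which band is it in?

Gulch

Distance = √((6.20−12.63)² + (9.22−15.24)²) = √(41.345 + 36.240) = 8.808 km.
7.79 ≤ 8.808 < 12.27 → Gulch.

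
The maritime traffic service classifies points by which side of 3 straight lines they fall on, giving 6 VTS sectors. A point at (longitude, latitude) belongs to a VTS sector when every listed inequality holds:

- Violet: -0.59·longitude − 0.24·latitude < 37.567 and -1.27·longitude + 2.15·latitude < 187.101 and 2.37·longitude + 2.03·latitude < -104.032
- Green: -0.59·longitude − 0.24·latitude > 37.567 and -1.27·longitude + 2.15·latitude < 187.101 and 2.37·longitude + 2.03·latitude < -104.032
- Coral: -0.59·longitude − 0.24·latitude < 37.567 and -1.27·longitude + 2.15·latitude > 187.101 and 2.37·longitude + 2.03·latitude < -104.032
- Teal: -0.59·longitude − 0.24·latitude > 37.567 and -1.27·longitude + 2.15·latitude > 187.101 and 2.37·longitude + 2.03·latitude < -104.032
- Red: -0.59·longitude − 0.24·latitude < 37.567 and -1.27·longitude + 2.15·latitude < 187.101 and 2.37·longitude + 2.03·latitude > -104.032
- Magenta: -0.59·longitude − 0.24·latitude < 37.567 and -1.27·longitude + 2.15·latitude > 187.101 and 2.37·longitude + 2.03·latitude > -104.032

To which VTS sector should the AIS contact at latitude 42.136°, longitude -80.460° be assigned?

Coral

-0.59·-80.460 − 0.24·42.136 = 37.359, which is < 37.567
-1.27·-80.460 + 2.15·42.136 = 192.777, which is > 187.101
2.37·-80.460 + 2.03·42.136 = -105.154, which is < -104.032
This sign pattern matches Coral.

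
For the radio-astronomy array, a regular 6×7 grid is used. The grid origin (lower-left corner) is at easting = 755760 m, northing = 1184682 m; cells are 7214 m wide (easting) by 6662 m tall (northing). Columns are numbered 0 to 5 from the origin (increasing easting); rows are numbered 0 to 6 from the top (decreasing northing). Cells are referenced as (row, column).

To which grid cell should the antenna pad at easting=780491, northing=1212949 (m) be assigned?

Column index: ⌊(780491 − 755760) / 7214⌋ = ⌊3.428⌋ = 3
Row offset from origin: ⌊(1212949 − 1184682) / 6662⌋ = ⌊4.243⌋ = 4 → row 2 (counted from top)

(2, 3)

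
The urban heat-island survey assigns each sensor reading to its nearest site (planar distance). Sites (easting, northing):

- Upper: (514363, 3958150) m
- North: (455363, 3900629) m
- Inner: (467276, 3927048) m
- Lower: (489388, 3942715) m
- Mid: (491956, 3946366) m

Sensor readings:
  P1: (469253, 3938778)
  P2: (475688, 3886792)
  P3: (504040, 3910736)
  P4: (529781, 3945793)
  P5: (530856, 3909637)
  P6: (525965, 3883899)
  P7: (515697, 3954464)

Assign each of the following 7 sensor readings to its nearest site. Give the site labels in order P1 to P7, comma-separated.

P1 → Inner (d²=141501429.00)
P2 → North (d²=604568194.00)
P3 → Lower (d²=1237337545.00)
P4 → Upper (d²=390410173.00)
P5 → Upper (d²=2625530218.00)
P6 → Lower (d²=4797198785.00)
P7 → Upper (d²=15366152.00)

Inner, North, Lower, Upper, Upper, Lower, Upper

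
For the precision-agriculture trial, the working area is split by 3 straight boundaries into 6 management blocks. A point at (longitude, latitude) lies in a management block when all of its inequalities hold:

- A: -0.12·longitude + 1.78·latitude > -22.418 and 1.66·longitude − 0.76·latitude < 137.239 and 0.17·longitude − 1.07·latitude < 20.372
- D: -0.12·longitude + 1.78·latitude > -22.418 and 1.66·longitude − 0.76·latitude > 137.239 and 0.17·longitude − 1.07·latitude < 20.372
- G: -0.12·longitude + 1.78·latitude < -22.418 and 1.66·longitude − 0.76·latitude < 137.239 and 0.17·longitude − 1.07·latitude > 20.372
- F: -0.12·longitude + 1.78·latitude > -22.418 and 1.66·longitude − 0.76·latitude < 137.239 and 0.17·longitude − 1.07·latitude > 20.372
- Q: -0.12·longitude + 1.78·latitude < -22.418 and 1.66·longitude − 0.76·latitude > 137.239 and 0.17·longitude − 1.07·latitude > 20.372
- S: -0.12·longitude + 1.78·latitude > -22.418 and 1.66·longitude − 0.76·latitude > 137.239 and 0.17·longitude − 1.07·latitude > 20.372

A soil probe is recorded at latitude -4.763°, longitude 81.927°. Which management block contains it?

-0.12·81.927 + 1.78·-4.763 = -18.309, which is > -22.418
1.66·81.927 − 0.76·-4.763 = 139.619, which is > 137.239
0.17·81.927 − 1.07·-4.763 = 19.024, which is < 20.372
This sign pattern matches D.

D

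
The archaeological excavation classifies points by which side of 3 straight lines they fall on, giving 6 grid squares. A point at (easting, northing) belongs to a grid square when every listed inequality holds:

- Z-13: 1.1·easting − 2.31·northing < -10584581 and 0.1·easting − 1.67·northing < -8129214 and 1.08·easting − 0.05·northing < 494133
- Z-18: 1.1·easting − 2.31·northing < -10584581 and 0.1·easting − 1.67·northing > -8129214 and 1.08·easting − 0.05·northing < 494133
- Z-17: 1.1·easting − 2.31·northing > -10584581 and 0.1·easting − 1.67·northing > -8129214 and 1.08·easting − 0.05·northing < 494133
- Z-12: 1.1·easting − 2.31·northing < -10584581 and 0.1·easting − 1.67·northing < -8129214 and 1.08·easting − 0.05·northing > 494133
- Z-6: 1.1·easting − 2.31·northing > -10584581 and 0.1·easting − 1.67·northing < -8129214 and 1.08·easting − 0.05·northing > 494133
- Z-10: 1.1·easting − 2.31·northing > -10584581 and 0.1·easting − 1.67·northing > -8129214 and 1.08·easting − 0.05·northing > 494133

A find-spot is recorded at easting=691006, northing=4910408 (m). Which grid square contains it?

Z-6

1.1·691006 − 2.31·4910408 = -10582935.880, which is > -10584581
0.1·691006 − 1.67·4910408 = -8131280.760, which is < -8129214
1.08·691006 − 0.05·4910408 = 500766.080, which is > 494133
This sign pattern matches Z-6.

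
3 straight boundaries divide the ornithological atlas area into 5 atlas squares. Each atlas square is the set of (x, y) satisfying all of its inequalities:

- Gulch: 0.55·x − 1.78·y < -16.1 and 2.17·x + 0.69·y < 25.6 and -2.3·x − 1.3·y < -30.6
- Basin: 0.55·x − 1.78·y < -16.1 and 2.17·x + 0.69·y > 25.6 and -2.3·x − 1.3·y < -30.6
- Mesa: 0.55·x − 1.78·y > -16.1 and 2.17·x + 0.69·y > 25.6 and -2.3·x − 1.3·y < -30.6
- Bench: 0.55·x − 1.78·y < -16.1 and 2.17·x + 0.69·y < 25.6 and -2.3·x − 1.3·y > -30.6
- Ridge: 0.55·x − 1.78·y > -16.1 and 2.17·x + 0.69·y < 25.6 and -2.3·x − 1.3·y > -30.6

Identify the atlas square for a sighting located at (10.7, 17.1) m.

Basin

0.55·10.7 − 1.78·17.1 = -24.553, which is < -16.1
2.17·10.7 + 0.69·17.1 = 35.018, which is > 25.6
-2.3·10.7 − 1.3·17.1 = -46.840, which is < -30.6
This sign pattern matches Basin.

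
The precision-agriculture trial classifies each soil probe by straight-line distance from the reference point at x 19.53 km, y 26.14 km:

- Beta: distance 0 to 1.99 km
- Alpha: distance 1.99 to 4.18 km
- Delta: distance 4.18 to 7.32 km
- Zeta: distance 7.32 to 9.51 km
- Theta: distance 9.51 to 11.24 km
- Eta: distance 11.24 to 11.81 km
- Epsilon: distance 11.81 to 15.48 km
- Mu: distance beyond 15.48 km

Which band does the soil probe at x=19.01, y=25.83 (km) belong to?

Beta

Distance = √((19.01−19.53)² + (25.83−26.14)²) = √(0.270 + 0.096) = 0.605 km.
0 ≤ 0.605 < 1.99 → Beta.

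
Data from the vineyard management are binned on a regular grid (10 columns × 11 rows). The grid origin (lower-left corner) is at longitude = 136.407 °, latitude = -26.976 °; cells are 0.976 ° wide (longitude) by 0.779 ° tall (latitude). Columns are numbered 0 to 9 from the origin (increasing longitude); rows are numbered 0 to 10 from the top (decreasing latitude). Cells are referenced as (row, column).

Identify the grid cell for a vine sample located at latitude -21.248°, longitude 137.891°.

(3, 1)

Column index: ⌊(137.891 − 136.407) / 0.976⌋ = ⌊1.520⌋ = 1
Row offset from origin: ⌊(-21.248 − -26.976) / 0.779⌋ = ⌊7.353⌋ = 7 → row 3 (counted from top)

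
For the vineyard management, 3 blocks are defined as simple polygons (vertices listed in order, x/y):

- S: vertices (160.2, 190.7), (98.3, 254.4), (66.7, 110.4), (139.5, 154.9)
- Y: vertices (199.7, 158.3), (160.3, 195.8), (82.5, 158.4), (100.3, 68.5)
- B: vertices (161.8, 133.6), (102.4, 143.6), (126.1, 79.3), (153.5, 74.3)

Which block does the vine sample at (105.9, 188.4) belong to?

Cast a ray rightward from (105.9, 188.4). For each polygon, the edges (by vertex number in listed order) whose endpoints lie on opposite sides of y = 188.4, where each meets that height, and whether that is right or left of the point:
S: 2–3 at x≈83.82 (left), 4–1 at x≈158.87 (right) → 1 crossing.
Y: 1–2 at x≈168.07 (right), 2–3 at x≈144.91 (right) → 2 crossings.
B: no edge straddles that height → 0 crossings.
Only S has an odd count, so the point is inside S.

S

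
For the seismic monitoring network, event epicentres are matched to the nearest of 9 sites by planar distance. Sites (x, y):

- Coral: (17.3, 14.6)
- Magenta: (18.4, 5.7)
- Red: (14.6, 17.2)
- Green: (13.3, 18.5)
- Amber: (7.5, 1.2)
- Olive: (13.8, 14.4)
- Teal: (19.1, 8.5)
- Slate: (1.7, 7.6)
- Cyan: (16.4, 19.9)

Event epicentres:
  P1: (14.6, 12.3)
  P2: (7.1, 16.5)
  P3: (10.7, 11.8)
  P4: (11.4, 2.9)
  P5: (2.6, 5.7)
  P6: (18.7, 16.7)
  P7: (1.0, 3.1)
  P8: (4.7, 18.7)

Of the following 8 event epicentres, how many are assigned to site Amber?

1

P1 → Olive
P2 → Green
P3 → Olive
P4 → Amber
P5 → Slate
P6 → Coral
P7 → Slate
P8 → Green
1 of the 8 goes to Amber.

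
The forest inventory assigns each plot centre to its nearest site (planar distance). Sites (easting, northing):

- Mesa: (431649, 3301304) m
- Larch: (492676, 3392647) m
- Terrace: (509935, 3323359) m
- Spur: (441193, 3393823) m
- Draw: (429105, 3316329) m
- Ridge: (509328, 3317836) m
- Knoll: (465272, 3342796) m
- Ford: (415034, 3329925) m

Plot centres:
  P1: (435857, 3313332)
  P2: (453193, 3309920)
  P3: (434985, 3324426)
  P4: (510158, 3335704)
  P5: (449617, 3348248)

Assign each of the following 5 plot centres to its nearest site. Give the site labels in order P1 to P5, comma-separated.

P1 → Draw (d²=54571513.00)
P2 → Mesa (d²=538379392.00)
P3 → Draw (d²=100135809.00)
P4 → Terrace (d²=152448754.00)
P5 → Knoll (d²=274803329.00)

Draw, Mesa, Draw, Terrace, Knoll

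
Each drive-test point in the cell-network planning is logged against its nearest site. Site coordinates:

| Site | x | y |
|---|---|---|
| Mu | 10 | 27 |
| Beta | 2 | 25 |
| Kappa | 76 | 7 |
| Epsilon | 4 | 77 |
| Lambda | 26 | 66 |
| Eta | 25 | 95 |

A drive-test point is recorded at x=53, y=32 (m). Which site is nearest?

Kappa

Squared distances to each site:
Mu: 1874.000; Beta: 2650.000; Kappa: 1154.000; Epsilon: 4426.000; Lambda: 1885.000; Eta: 4753.000.
Minimum at Kappa.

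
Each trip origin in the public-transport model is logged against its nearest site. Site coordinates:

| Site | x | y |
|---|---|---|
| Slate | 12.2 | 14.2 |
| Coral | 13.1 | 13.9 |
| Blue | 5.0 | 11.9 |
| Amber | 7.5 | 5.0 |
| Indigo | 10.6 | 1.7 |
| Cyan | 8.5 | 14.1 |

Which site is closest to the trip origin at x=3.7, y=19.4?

Cyan

Squared distances to each site:
Slate: 99.290; Coral: 118.610; Blue: 57.940; Amber: 221.800; Indigo: 360.900; Cyan: 51.130.
Minimum at Cyan.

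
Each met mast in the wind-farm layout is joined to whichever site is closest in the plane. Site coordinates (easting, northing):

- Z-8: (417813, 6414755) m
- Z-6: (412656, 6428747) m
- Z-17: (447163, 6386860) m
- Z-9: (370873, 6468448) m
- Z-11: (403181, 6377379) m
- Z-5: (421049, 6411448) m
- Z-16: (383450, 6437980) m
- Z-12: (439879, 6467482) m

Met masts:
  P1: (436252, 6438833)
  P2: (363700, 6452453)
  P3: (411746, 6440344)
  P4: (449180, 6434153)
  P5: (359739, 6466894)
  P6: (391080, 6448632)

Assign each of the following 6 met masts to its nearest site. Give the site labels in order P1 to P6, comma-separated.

P1 → Z-6 (d²=658498612.00)
P2 → Z-9 (d²=307291954.00)
P3 → Z-6 (d²=135318509.00)
P4 → Z-12 (d²=1197330842.00)
P5 → Z-9 (d²=126380872.00)
P6 → Z-16 (d²=171682004.00)

Z-6, Z-9, Z-6, Z-12, Z-9, Z-16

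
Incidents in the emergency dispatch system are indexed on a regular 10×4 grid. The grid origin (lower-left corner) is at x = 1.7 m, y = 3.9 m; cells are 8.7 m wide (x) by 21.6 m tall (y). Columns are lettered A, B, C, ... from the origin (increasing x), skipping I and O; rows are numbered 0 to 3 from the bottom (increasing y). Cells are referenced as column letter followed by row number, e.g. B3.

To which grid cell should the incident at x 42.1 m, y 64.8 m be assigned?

E2

Column index: ⌊(42.1 − 1.7) / 8.7⌋ = ⌊4.644⌋ = 4 → column E
Row offset from origin: ⌊(64.8 − 3.9) / 21.6⌋ = ⌊2.819⌋ = 2 → row 2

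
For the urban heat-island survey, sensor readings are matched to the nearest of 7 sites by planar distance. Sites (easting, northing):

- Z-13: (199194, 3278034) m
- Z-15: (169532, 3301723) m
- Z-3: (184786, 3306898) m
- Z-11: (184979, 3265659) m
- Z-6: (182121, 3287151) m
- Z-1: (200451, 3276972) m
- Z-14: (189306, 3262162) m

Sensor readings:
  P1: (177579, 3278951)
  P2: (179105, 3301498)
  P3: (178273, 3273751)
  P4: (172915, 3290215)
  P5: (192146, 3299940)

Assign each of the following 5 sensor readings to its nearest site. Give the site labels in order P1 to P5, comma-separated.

P1 → Z-6 (d²=87869764.00)
P2 → Z-3 (d²=61433761.00)
P3 → Z-11 (d²=110450900.00)
P4 → Z-6 (d²=94138532.00)
P5 → Z-3 (d²=102583364.00)

Z-6, Z-3, Z-11, Z-6, Z-3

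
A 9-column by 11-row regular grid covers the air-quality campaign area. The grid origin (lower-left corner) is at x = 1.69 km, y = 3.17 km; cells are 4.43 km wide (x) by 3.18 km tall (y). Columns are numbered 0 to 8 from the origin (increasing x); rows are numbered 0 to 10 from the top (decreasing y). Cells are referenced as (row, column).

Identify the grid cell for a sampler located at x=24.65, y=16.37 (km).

Column index: ⌊(24.65 − 1.69) / 4.43⌋ = ⌊5.183⌋ = 5
Row offset from origin: ⌊(16.37 − 3.17) / 3.18⌋ = ⌊4.151⌋ = 4 → row 6 (counted from top)

(6, 5)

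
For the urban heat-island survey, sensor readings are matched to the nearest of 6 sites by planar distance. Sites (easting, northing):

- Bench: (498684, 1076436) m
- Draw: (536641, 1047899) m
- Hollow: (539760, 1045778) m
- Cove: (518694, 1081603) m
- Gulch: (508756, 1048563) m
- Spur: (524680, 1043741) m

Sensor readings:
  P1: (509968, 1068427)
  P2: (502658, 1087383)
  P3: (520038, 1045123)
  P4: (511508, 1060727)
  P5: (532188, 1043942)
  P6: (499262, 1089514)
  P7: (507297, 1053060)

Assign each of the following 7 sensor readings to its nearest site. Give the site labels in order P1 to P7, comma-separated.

Bench, Bench, Spur, Gulch, Draw, Bench, Gulch

P1 → Bench (d²=191472737.00)
P2 → Bench (d²=135629485.00)
P3 → Spur (d²=23458088.00)
P4 → Gulch (d²=155536400.00)
P5 → Draw (d²=35487058.00)
P6 → Bench (d²=171368168.00)
P7 → Gulch (d²=22351690.00)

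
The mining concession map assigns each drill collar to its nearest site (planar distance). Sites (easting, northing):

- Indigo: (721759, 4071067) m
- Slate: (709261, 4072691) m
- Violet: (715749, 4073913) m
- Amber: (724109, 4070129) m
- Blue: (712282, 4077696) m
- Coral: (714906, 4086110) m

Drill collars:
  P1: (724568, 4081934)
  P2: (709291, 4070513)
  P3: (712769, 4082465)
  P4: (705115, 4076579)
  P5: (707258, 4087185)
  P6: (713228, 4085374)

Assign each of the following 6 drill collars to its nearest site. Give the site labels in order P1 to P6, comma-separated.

P1 → Coral (d²=110793220.00)
P2 → Slate (d²=4744584.00)
P3 → Coral (d²=17852794.00)
P4 → Slate (d²=32305860.00)
P5 → Coral (d²=59647529.00)
P6 → Coral (d²=3357380.00)

Coral, Slate, Coral, Slate, Coral, Coral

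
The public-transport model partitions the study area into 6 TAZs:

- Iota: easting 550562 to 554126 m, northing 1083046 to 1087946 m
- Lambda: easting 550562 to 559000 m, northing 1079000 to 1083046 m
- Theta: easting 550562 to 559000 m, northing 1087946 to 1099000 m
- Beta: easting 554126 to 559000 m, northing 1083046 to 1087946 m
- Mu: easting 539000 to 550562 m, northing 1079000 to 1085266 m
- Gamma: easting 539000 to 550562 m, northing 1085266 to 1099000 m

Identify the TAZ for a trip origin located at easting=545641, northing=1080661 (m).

Mu

The point has easting = 545641 and northing = 1080661.
Only Mu satisfies 539000 ≤ easting ≤ 550562 and 1079000 ≤ northing ≤ 1085266.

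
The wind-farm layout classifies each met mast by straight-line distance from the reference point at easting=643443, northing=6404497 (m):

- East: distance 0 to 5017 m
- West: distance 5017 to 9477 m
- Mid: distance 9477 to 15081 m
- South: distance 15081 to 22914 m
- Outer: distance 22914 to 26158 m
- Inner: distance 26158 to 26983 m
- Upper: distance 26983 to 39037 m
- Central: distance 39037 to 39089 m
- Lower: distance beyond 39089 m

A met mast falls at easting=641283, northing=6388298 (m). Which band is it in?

South

Distance = √((641283−643443)² + (6388298−6404497)²) = √(4665600.000 + 262407601.000) = 16342.374 m.
15081 ≤ 16342.374 < 22914 → South.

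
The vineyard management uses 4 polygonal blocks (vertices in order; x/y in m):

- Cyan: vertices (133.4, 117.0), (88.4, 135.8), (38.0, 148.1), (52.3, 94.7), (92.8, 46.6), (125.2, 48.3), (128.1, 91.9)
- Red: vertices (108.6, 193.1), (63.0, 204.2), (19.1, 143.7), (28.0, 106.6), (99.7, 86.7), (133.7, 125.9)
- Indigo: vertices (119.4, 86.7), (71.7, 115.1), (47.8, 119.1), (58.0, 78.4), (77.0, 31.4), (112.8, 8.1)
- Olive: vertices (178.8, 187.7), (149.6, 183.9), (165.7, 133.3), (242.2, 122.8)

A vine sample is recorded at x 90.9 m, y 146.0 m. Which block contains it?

Red

Cast a ray rightward from (90.9, 146.0). For each polygon, the edges (by vertex number in listed order) whose endpoints lie on opposite sides of y = 146.0, where each meets that height, and whether that is right or left of the point:
Cyan: 2–3 at x≈46.60 (left), 3–4 at x≈38.56 (left) → 0 crossings.
Red: 2–3 at x≈20.77 (left), 6–1 at x≈126.19 (right) → 1 crossing.
Indigo: no edge straddles that height → 0 crossings.
Olive: 2–3 at x≈161.66 (right), 4–1 at x≈219.54 (right) → 2 crossings.
Only Red has an odd count, so the point is inside Red.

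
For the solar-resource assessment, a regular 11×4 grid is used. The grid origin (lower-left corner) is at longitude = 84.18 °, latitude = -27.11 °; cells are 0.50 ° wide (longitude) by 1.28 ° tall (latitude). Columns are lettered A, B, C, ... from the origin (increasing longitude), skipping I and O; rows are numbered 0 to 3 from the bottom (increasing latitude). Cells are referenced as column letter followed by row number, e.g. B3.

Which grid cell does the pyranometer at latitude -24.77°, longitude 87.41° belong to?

G1

Column index: ⌊(87.41 − 84.18) / 0.50⌋ = ⌊6.460⌋ = 6 → column G
Row offset from origin: ⌊(-24.77 − -27.11) / 1.28⌋ = ⌊1.828⌋ = 1 → row 1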